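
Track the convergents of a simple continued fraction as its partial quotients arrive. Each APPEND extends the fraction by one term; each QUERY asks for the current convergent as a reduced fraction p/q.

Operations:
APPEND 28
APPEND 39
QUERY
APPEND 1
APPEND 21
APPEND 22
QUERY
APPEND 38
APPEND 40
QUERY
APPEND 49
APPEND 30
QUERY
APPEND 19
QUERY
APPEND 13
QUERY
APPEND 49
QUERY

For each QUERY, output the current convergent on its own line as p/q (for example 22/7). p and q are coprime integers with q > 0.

APPEND 28: p_0 = 28·1 + 0 = 28, q_0 = 28·0 + 1 = 1 → 28/1
APPEND 39: p_1 = 39·28 + 1 = 1093, q_1 = 39·1 + 0 = 39 → 1093/39
APPEND 1: p_2 = 1·1093 + 28 = 1121, q_2 = 1·39 + 1 = 40 → 1121/40
APPEND 21: p_3 = 21·1121 + 1093 = 24634, q_3 = 21·40 + 39 = 879 → 24634/879
APPEND 22: p_4 = 22·24634 + 1121 = 543069, q_4 = 22·879 + 40 = 19378 → 543069/19378
APPEND 38: p_5 = 38·543069 + 24634 = 20661256, q_5 = 38·19378 + 879 = 737243 → 20661256/737243
APPEND 40: p_6 = 40·20661256 + 543069 = 826993309, q_6 = 40·737243 + 19378 = 29509098 → 826993309/29509098
APPEND 49: p_7 = 49·826993309 + 20661256 = 40543333397, q_7 = 49·29509098 + 737243 = 1446683045 → 40543333397/1446683045
APPEND 30: p_8 = 30·40543333397 + 826993309 = 1217126995219, q_8 = 30·1446683045 + 29509098 = 43430000448 → 1217126995219/43430000448
APPEND 19: p_9 = 19·1217126995219 + 40543333397 = 23165956242558, q_9 = 19·43430000448 + 1446683045 = 826616691557 → 23165956242558/826616691557
APPEND 13: p_10 = 13·23165956242558 + 1217126995219 = 302374558148473, q_10 = 13·826616691557 + 43430000448 = 10789446990689 → 302374558148473/10789446990689
APPEND 49: p_11 = 49·302374558148473 + 23165956242558 = 14839519305517735, q_11 = 49·10789446990689 + 826616691557 = 529509519235318 → 14839519305517735/529509519235318

1093/39
543069/19378
826993309/29509098
1217126995219/43430000448
23165956242558/826616691557
302374558148473/10789446990689
14839519305517735/529509519235318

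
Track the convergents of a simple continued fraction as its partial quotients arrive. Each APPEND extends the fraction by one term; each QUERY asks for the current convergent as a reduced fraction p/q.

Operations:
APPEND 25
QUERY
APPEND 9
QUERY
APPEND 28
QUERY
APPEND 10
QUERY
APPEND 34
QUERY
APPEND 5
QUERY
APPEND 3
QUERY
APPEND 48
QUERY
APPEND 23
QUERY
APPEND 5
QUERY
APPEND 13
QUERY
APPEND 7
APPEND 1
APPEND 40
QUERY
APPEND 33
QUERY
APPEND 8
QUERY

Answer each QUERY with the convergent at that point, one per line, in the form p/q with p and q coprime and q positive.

25/1
226/9
6353/253
63756/2539
2174057/86579
10934041/435434
34976180/1392881
1689790681/67293722
38900161843/1549148487
196190599896/7813036157
2589377960491/103118618528
854770407676293/34040122741093
28228334667601493/1124156812440450
226681447748488237/9027294622264693

APPEND 25: p_0 = 25·1 + 0 = 25, q_0 = 25·0 + 1 = 1 → 25/1
APPEND 9: p_1 = 9·25 + 1 = 226, q_1 = 9·1 + 0 = 9 → 226/9
APPEND 28: p_2 = 28·226 + 25 = 6353, q_2 = 28·9 + 1 = 253 → 6353/253
APPEND 10: p_3 = 10·6353 + 226 = 63756, q_3 = 10·253 + 9 = 2539 → 63756/2539
APPEND 34: p_4 = 34·63756 + 6353 = 2174057, q_4 = 34·2539 + 253 = 86579 → 2174057/86579
APPEND 5: p_5 = 5·2174057 + 63756 = 10934041, q_5 = 5·86579 + 2539 = 435434 → 10934041/435434
APPEND 3: p_6 = 3·10934041 + 2174057 = 34976180, q_6 = 3·435434 + 86579 = 1392881 → 34976180/1392881
APPEND 48: p_7 = 48·34976180 + 10934041 = 1689790681, q_7 = 48·1392881 + 435434 = 67293722 → 1689790681/67293722
APPEND 23: p_8 = 23·1689790681 + 34976180 = 38900161843, q_8 = 23·67293722 + 1392881 = 1549148487 → 38900161843/1549148487
APPEND 5: p_9 = 5·38900161843 + 1689790681 = 196190599896, q_9 = 5·1549148487 + 67293722 = 7813036157 → 196190599896/7813036157
APPEND 13: p_10 = 13·196190599896 + 38900161843 = 2589377960491, q_10 = 13·7813036157 + 1549148487 = 103118618528 → 2589377960491/103118618528
APPEND 7: p_11 = 7·2589377960491 + 196190599896 = 18321836323333, q_11 = 7·103118618528 + 7813036157 = 729643365853 → 18321836323333/729643365853
APPEND 1: p_12 = 1·18321836323333 + 2589377960491 = 20911214283824, q_12 = 1·729643365853 + 103118618528 = 832761984381 → 20911214283824/832761984381
APPEND 40: p_13 = 40·20911214283824 + 18321836323333 = 854770407676293, q_13 = 40·832761984381 + 729643365853 = 34040122741093 → 854770407676293/34040122741093
APPEND 33: p_14 = 33·854770407676293 + 20911214283824 = 28228334667601493, q_14 = 33·34040122741093 + 832761984381 = 1124156812440450 → 28228334667601493/1124156812440450
APPEND 8: p_15 = 8·28228334667601493 + 854770407676293 = 226681447748488237, q_15 = 8·1124156812440450 + 34040122741093 = 9027294622264693 → 226681447748488237/9027294622264693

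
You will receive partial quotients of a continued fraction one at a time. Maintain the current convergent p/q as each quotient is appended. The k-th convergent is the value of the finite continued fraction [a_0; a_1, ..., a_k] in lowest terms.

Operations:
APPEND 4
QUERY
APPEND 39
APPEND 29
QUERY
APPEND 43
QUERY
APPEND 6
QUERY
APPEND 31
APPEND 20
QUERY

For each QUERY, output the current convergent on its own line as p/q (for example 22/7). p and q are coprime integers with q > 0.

4/1
4557/1132
196108/48715
1181205/293422
737450465/183189362

APPEND 4: p_0 = 4·1 + 0 = 4, q_0 = 4·0 + 1 = 1 → 4/1
APPEND 39: p_1 = 39·4 + 1 = 157, q_1 = 39·1 + 0 = 39 → 157/39
APPEND 29: p_2 = 29·157 + 4 = 4557, q_2 = 29·39 + 1 = 1132 → 4557/1132
APPEND 43: p_3 = 43·4557 + 157 = 196108, q_3 = 43·1132 + 39 = 48715 → 196108/48715
APPEND 6: p_4 = 6·196108 + 4557 = 1181205, q_4 = 6·48715 + 1132 = 293422 → 1181205/293422
APPEND 31: p_5 = 31·1181205 + 196108 = 36813463, q_5 = 31·293422 + 48715 = 9144797 → 36813463/9144797
APPEND 20: p_6 = 20·36813463 + 1181205 = 737450465, q_6 = 20·9144797 + 293422 = 183189362 → 737450465/183189362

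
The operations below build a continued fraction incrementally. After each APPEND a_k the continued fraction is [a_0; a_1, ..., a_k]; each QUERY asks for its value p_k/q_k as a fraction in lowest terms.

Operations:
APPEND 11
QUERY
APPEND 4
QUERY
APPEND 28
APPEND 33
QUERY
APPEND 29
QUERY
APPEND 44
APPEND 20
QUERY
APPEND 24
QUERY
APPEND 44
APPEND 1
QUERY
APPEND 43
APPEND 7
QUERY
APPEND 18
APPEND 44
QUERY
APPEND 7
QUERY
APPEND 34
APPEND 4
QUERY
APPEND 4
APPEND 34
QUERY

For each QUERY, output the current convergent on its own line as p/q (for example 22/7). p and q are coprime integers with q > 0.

11/1
45/4
41988/3733
1218923/108370
1074710923/95548630
25846736752/2297939133
1164177864763/103502809615
359550033054503/31966282597104
287375887301984959/25549542429596260
2018154309688188587/179426741919605619
277636643976489776255/24683661812704354843
40378977386946912842113/3589947666442166981895

APPEND 11: p_0 = 11·1 + 0 = 11, q_0 = 11·0 + 1 = 1 → 11/1
APPEND 4: p_1 = 4·11 + 1 = 45, q_1 = 4·1 + 0 = 4 → 45/4
APPEND 28: p_2 = 28·45 + 11 = 1271, q_2 = 28·4 + 1 = 113 → 1271/113
APPEND 33: p_3 = 33·1271 + 45 = 41988, q_3 = 33·113 + 4 = 3733 → 41988/3733
APPEND 29: p_4 = 29·41988 + 1271 = 1218923, q_4 = 29·3733 + 113 = 108370 → 1218923/108370
APPEND 44: p_5 = 44·1218923 + 41988 = 53674600, q_5 = 44·108370 + 3733 = 4772013 → 53674600/4772013
APPEND 20: p_6 = 20·53674600 + 1218923 = 1074710923, q_6 = 20·4772013 + 108370 = 95548630 → 1074710923/95548630
APPEND 24: p_7 = 24·1074710923 + 53674600 = 25846736752, q_7 = 24·95548630 + 4772013 = 2297939133 → 25846736752/2297939133
APPEND 44: p_8 = 44·25846736752 + 1074710923 = 1138331128011, q_8 = 44·2297939133 + 95548630 = 101204870482 → 1138331128011/101204870482
APPEND 1: p_9 = 1·1138331128011 + 25846736752 = 1164177864763, q_9 = 1·101204870482 + 2297939133 = 103502809615 → 1164177864763/103502809615
APPEND 43: p_10 = 43·1164177864763 + 1138331128011 = 51197979312820, q_10 = 43·103502809615 + 101204870482 = 4551825683927 → 51197979312820/4551825683927
APPEND 7: p_11 = 7·51197979312820 + 1164177864763 = 359550033054503, q_11 = 7·4551825683927 + 103502809615 = 31966282597104 → 359550033054503/31966282597104
APPEND 18: p_12 = 18·359550033054503 + 51197979312820 = 6523098574293874, q_12 = 18·31966282597104 + 4551825683927 = 579944912431799 → 6523098574293874/579944912431799
APPEND 44: p_13 = 44·6523098574293874 + 359550033054503 = 287375887301984959, q_13 = 44·579944912431799 + 31966282597104 = 25549542429596260 → 287375887301984959/25549542429596260
APPEND 7: p_14 = 7·287375887301984959 + 6523098574293874 = 2018154309688188587, q_14 = 7·25549542429596260 + 579944912431799 = 179426741919605619 → 2018154309688188587/179426741919605619
APPEND 34: p_15 = 34·2018154309688188587 + 287375887301984959 = 68904622416700396917, q_15 = 34·179426741919605619 + 25549542429596260 = 6126058767696187306 → 68904622416700396917/6126058767696187306
APPEND 4: p_16 = 4·68904622416700396917 + 2018154309688188587 = 277636643976489776255, q_16 = 4·6126058767696187306 + 179426741919605619 = 24683661812704354843 → 277636643976489776255/24683661812704354843
APPEND 4: p_17 = 4·277636643976489776255 + 68904622416700396917 = 1179451198322659501937, q_17 = 4·24683661812704354843 + 6126058767696187306 = 104860706018513606678 → 1179451198322659501937/104860706018513606678
APPEND 34: p_18 = 34·1179451198322659501937 + 277636643976489776255 = 40378977386946912842113, q_18 = 34·104860706018513606678 + 24683661812704354843 = 3589947666442166981895 → 40378977386946912842113/3589947666442166981895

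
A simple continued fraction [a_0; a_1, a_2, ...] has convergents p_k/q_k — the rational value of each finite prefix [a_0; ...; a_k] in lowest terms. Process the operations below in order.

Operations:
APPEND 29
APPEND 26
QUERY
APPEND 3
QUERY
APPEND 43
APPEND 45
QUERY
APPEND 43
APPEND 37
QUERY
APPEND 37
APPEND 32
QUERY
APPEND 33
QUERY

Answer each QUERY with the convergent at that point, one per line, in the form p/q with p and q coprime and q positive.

755/26
2294/79
4475159/154114
7128130817/245476139
8452996017633/291101395115
279212801953352/9615435286263

APPEND 29: p_0 = 29·1 + 0 = 29, q_0 = 29·0 + 1 = 1 → 29/1
APPEND 26: p_1 = 26·29 + 1 = 755, q_1 = 26·1 + 0 = 26 → 755/26
APPEND 3: p_2 = 3·755 + 29 = 2294, q_2 = 3·26 + 1 = 79 → 2294/79
APPEND 43: p_3 = 43·2294 + 755 = 99397, q_3 = 43·79 + 26 = 3423 → 99397/3423
APPEND 45: p_4 = 45·99397 + 2294 = 4475159, q_4 = 45·3423 + 79 = 154114 → 4475159/154114
APPEND 43: p_5 = 43·4475159 + 99397 = 192531234, q_5 = 43·154114 + 3423 = 6630325 → 192531234/6630325
APPEND 37: p_6 = 37·192531234 + 4475159 = 7128130817, q_6 = 37·6630325 + 154114 = 245476139 → 7128130817/245476139
APPEND 37: p_7 = 37·7128130817 + 192531234 = 263933371463, q_7 = 37·245476139 + 6630325 = 9089247468 → 263933371463/9089247468
APPEND 32: p_8 = 32·263933371463 + 7128130817 = 8452996017633, q_8 = 32·9089247468 + 245476139 = 291101395115 → 8452996017633/291101395115
APPEND 33: p_9 = 33·8452996017633 + 263933371463 = 279212801953352, q_9 = 33·291101395115 + 9089247468 = 9615435286263 → 279212801953352/9615435286263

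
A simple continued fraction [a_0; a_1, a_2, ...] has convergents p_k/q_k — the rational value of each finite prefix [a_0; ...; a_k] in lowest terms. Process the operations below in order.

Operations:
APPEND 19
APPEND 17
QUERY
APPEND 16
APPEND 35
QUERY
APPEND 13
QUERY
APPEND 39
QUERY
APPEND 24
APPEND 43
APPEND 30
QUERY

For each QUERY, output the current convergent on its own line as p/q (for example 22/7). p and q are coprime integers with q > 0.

324/17
182429/9572
2376780/124709
92876849/4873223
2883551017866/151299137441

APPEND 19: p_0 = 19·1 + 0 = 19, q_0 = 19·0 + 1 = 1 → 19/1
APPEND 17: p_1 = 17·19 + 1 = 324, q_1 = 17·1 + 0 = 17 → 324/17
APPEND 16: p_2 = 16·324 + 19 = 5203, q_2 = 16·17 + 1 = 273 → 5203/273
APPEND 35: p_3 = 35·5203 + 324 = 182429, q_3 = 35·273 + 17 = 9572 → 182429/9572
APPEND 13: p_4 = 13·182429 + 5203 = 2376780, q_4 = 13·9572 + 273 = 124709 → 2376780/124709
APPEND 39: p_5 = 39·2376780 + 182429 = 92876849, q_5 = 39·124709 + 9572 = 4873223 → 92876849/4873223
APPEND 24: p_6 = 24·92876849 + 2376780 = 2231421156, q_6 = 24·4873223 + 124709 = 117082061 → 2231421156/117082061
APPEND 43: p_7 = 43·2231421156 + 92876849 = 96043986557, q_7 = 43·117082061 + 4873223 = 5039401846 → 96043986557/5039401846
APPEND 30: p_8 = 30·96043986557 + 2231421156 = 2883551017866, q_8 = 30·5039401846 + 117082061 = 151299137441 → 2883551017866/151299137441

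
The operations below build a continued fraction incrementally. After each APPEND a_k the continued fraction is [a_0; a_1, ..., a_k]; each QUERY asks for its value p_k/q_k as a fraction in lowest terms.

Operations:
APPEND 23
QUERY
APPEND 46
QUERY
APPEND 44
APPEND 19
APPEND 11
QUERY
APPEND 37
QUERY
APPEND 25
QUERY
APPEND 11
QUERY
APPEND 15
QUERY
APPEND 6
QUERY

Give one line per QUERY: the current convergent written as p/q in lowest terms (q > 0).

23/1
1059/46
9801639/425756
363547463/15791493
9098488214/395213081
100446917817/4363135384
1515802255469/65842243841
9195260450631/399416598430

APPEND 23: p_0 = 23·1 + 0 = 23, q_0 = 23·0 + 1 = 1 → 23/1
APPEND 46: p_1 = 46·23 + 1 = 1059, q_1 = 46·1 + 0 = 46 → 1059/46
APPEND 44: p_2 = 44·1059 + 23 = 46619, q_2 = 44·46 + 1 = 2025 → 46619/2025
APPEND 19: p_3 = 19·46619 + 1059 = 886820, q_3 = 19·2025 + 46 = 38521 → 886820/38521
APPEND 11: p_4 = 11·886820 + 46619 = 9801639, q_4 = 11·38521 + 2025 = 425756 → 9801639/425756
APPEND 37: p_5 = 37·9801639 + 886820 = 363547463, q_5 = 37·425756 + 38521 = 15791493 → 363547463/15791493
APPEND 25: p_6 = 25·363547463 + 9801639 = 9098488214, q_6 = 25·15791493 + 425756 = 395213081 → 9098488214/395213081
APPEND 11: p_7 = 11·9098488214 + 363547463 = 100446917817, q_7 = 11·395213081 + 15791493 = 4363135384 → 100446917817/4363135384
APPEND 15: p_8 = 15·100446917817 + 9098488214 = 1515802255469, q_8 = 15·4363135384 + 395213081 = 65842243841 → 1515802255469/65842243841
APPEND 6: p_9 = 6·1515802255469 + 100446917817 = 9195260450631, q_9 = 6·65842243841 + 4363135384 = 399416598430 → 9195260450631/399416598430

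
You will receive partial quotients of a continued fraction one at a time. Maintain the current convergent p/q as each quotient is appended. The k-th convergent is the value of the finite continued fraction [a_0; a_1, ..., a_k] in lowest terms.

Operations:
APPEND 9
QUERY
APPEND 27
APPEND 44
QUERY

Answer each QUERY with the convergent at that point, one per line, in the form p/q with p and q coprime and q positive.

APPEND 9: p_0 = 9·1 + 0 = 9, q_0 = 9·0 + 1 = 1 → 9/1
APPEND 27: p_1 = 27·9 + 1 = 244, q_1 = 27·1 + 0 = 27 → 244/27
APPEND 44: p_2 = 44·244 + 9 = 10745, q_2 = 44·27 + 1 = 1189 → 10745/1189

9/1
10745/1189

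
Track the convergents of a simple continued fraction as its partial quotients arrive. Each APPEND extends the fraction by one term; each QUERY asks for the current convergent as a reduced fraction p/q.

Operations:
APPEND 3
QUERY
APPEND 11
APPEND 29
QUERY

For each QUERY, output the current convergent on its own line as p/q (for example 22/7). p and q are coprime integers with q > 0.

APPEND 3: p_0 = 3·1 + 0 = 3, q_0 = 3·0 + 1 = 1 → 3/1
APPEND 11: p_1 = 11·3 + 1 = 34, q_1 = 11·1 + 0 = 11 → 34/11
APPEND 29: p_2 = 29·34 + 3 = 989, q_2 = 29·11 + 1 = 320 → 989/320

3/1
989/320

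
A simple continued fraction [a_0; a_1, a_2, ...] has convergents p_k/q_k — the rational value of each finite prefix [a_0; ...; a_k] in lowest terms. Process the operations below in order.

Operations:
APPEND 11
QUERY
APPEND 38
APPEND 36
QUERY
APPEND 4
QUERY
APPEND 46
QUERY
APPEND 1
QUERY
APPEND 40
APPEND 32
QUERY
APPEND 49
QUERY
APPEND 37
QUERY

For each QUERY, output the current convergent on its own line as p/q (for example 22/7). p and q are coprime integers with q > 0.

11/1
15095/1369
60799/5514
2811849/255013
2872648/260527
3769841256/341895503
184839939313/16763555740
6842847595837/620593457883

APPEND 11: p_0 = 11·1 + 0 = 11, q_0 = 11·0 + 1 = 1 → 11/1
APPEND 38: p_1 = 38·11 + 1 = 419, q_1 = 38·1 + 0 = 38 → 419/38
APPEND 36: p_2 = 36·419 + 11 = 15095, q_2 = 36·38 + 1 = 1369 → 15095/1369
APPEND 4: p_3 = 4·15095 + 419 = 60799, q_3 = 4·1369 + 38 = 5514 → 60799/5514
APPEND 46: p_4 = 46·60799 + 15095 = 2811849, q_4 = 46·5514 + 1369 = 255013 → 2811849/255013
APPEND 1: p_5 = 1·2811849 + 60799 = 2872648, q_5 = 1·255013 + 5514 = 260527 → 2872648/260527
APPEND 40: p_6 = 40·2872648 + 2811849 = 117717769, q_6 = 40·260527 + 255013 = 10676093 → 117717769/10676093
APPEND 32: p_7 = 32·117717769 + 2872648 = 3769841256, q_7 = 32·10676093 + 260527 = 341895503 → 3769841256/341895503
APPEND 49: p_8 = 49·3769841256 + 117717769 = 184839939313, q_8 = 49·341895503 + 10676093 = 16763555740 → 184839939313/16763555740
APPEND 37: p_9 = 37·184839939313 + 3769841256 = 6842847595837, q_9 = 37·16763555740 + 341895503 = 620593457883 → 6842847595837/620593457883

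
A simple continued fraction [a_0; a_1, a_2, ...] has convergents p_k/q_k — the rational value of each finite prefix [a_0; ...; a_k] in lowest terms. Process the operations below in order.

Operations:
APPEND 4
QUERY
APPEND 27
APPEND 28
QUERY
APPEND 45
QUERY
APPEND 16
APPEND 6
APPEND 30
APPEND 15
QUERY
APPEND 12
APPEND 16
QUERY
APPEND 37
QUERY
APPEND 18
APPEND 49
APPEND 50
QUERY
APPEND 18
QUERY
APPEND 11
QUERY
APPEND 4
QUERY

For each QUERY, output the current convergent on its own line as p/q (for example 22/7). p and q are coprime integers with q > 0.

4/1
3056/757
137629/34092
6062202199/1501664601
1176457113847/291419511337
43602062894317/10800641784890
1928699410302232253/477757015577308507
34755147653374440968/8609177526643666509
384235323597421082901/95178709808657640106
1571696442043058772572/389324016761274226933

APPEND 4: p_0 = 4·1 + 0 = 4, q_0 = 4·0 + 1 = 1 → 4/1
APPEND 27: p_1 = 27·4 + 1 = 109, q_1 = 27·1 + 0 = 27 → 109/27
APPEND 28: p_2 = 28·109 + 4 = 3056, q_2 = 28·27 + 1 = 757 → 3056/757
APPEND 45: p_3 = 45·3056 + 109 = 137629, q_3 = 45·757 + 27 = 34092 → 137629/34092
APPEND 16: p_4 = 16·137629 + 3056 = 2205120, q_4 = 16·34092 + 757 = 546229 → 2205120/546229
APPEND 6: p_5 = 6·2205120 + 137629 = 13368349, q_5 = 6·546229 + 34092 = 3311466 → 13368349/3311466
APPEND 30: p_6 = 30·13368349 + 2205120 = 403255590, q_6 = 30·3311466 + 546229 = 99890209 → 403255590/99890209
APPEND 15: p_7 = 15·403255590 + 13368349 = 6062202199, q_7 = 15·99890209 + 3311466 = 1501664601 → 6062202199/1501664601
APPEND 12: p_8 = 12·6062202199 + 403255590 = 73149681978, q_8 = 12·1501664601 + 99890209 = 18119865421 → 73149681978/18119865421
APPEND 16: p_9 = 16·73149681978 + 6062202199 = 1176457113847, q_9 = 16·18119865421 + 1501664601 = 291419511337 → 1176457113847/291419511337
APPEND 37: p_10 = 37·1176457113847 + 73149681978 = 43602062894317, q_10 = 37·291419511337 + 18119865421 = 10800641784890 → 43602062894317/10800641784890
APPEND 18: p_11 = 18·43602062894317 + 1176457113847 = 786013589211553, q_11 = 18·10800641784890 + 291419511337 = 194702971639357 → 786013589211553/194702971639357
APPEND 49: p_12 = 49·786013589211553 + 43602062894317 = 38558267934260414, q_12 = 49·194702971639357 + 10800641784890 = 9551246252113383 → 38558267934260414/9551246252113383
APPEND 50: p_13 = 50·38558267934260414 + 786013589211553 = 1928699410302232253, q_13 = 50·9551246252113383 + 194702971639357 = 477757015577308507 → 1928699410302232253/477757015577308507
APPEND 18: p_14 = 18·1928699410302232253 + 38558267934260414 = 34755147653374440968, q_14 = 18·477757015577308507 + 9551246252113383 = 8609177526643666509 → 34755147653374440968/8609177526643666509
APPEND 11: p_15 = 11·34755147653374440968 + 1928699410302232253 = 384235323597421082901, q_15 = 11·8609177526643666509 + 477757015577308507 = 95178709808657640106 → 384235323597421082901/95178709808657640106
APPEND 4: p_16 = 4·384235323597421082901 + 34755147653374440968 = 1571696442043058772572, q_16 = 4·95178709808657640106 + 8609177526643666509 = 389324016761274226933 → 1571696442043058772572/389324016761274226933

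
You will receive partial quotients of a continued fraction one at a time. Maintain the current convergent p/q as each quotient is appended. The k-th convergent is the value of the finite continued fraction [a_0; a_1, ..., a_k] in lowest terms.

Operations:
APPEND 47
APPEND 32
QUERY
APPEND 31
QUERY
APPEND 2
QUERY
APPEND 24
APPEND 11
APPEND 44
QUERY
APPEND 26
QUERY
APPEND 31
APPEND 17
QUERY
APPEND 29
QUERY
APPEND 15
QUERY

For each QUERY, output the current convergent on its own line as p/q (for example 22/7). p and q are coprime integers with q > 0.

APPEND 47: p_0 = 47·1 + 0 = 47, q_0 = 47·0 + 1 = 1 → 47/1
APPEND 32: p_1 = 32·47 + 1 = 1505, q_1 = 32·1 + 0 = 32 → 1505/32
APPEND 31: p_2 = 31·1505 + 47 = 46702, q_2 = 31·32 + 1 = 993 → 46702/993
APPEND 2: p_3 = 2·46702 + 1505 = 94909, q_3 = 2·993 + 32 = 2018 → 94909/2018
APPEND 24: p_4 = 24·94909 + 46702 = 2324518, q_4 = 24·2018 + 993 = 49425 → 2324518/49425
APPEND 11: p_5 = 11·2324518 + 94909 = 25664607, q_5 = 11·49425 + 2018 = 545693 → 25664607/545693
APPEND 44: p_6 = 44·25664607 + 2324518 = 1131567226, q_6 = 44·545693 + 49425 = 24059917 → 1131567226/24059917
APPEND 26: p_7 = 26·1131567226 + 25664607 = 29446412483, q_7 = 26·24059917 + 545693 = 626103535 → 29446412483/626103535
APPEND 31: p_8 = 31·29446412483 + 1131567226 = 913970354199, q_8 = 31·626103535 + 24059917 = 19433269502 → 913970354199/19433269502
APPEND 17: p_9 = 17·913970354199 + 29446412483 = 15566942433866, q_9 = 17·19433269502 + 626103535 = 330991685069 → 15566942433866/330991685069
APPEND 29: p_10 = 29·15566942433866 + 913970354199 = 452355300936313, q_10 = 29·330991685069 + 19433269502 = 9618192136503 → 452355300936313/9618192136503
APPEND 15: p_11 = 15·452355300936313 + 15566942433866 = 6800896456478561, q_11 = 15·9618192136503 + 330991685069 = 144603873732614 → 6800896456478561/144603873732614

1505/32
46702/993
94909/2018
1131567226/24059917
29446412483/626103535
15566942433866/330991685069
452355300936313/9618192136503
6800896456478561/144603873732614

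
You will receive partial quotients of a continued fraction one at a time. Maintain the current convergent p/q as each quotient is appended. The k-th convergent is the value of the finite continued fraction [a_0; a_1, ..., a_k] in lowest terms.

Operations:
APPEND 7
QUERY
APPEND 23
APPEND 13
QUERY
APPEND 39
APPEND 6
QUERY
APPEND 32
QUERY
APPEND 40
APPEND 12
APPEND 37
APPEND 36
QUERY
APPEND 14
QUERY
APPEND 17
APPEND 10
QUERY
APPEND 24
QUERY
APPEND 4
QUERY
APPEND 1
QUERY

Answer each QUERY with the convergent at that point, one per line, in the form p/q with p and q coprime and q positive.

7/1
2113/300
497527/70638
16003433/2272139
10291990443293/1461238527623
144373540840038/20497898963975
24790795388079428/3519753108115955
597443731498630211/84824000115698118
2414565721382600272/342815753570908427
3012009452881230483/427639753686606545

APPEND 7: p_0 = 7·1 + 0 = 7, q_0 = 7·0 + 1 = 1 → 7/1
APPEND 23: p_1 = 23·7 + 1 = 162, q_1 = 23·1 + 0 = 23 → 162/23
APPEND 13: p_2 = 13·162 + 7 = 2113, q_2 = 13·23 + 1 = 300 → 2113/300
APPEND 39: p_3 = 39·2113 + 162 = 82569, q_3 = 39·300 + 23 = 11723 → 82569/11723
APPEND 6: p_4 = 6·82569 + 2113 = 497527, q_4 = 6·11723 + 300 = 70638 → 497527/70638
APPEND 32: p_5 = 32·497527 + 82569 = 16003433, q_5 = 32·70638 + 11723 = 2272139 → 16003433/2272139
APPEND 40: p_6 = 40·16003433 + 497527 = 640634847, q_6 = 40·2272139 + 70638 = 90956198 → 640634847/90956198
APPEND 12: p_7 = 12·640634847 + 16003433 = 7703621597, q_7 = 12·90956198 + 2272139 = 1093746515 → 7703621597/1093746515
APPEND 37: p_8 = 37·7703621597 + 640634847 = 285674633936, q_8 = 37·1093746515 + 90956198 = 40559577253 → 285674633936/40559577253
APPEND 36: p_9 = 36·285674633936 + 7703621597 = 10291990443293, q_9 = 36·40559577253 + 1093746515 = 1461238527623 → 10291990443293/1461238527623
APPEND 14: p_10 = 14·10291990443293 + 285674633936 = 144373540840038, q_10 = 14·1461238527623 + 40559577253 = 20497898963975 → 144373540840038/20497898963975
APPEND 17: p_11 = 17·144373540840038 + 10291990443293 = 2464642184723939, q_11 = 17·20497898963975 + 1461238527623 = 349925520915198 → 2464642184723939/349925520915198
APPEND 10: p_12 = 10·2464642184723939 + 144373540840038 = 24790795388079428, q_12 = 10·349925520915198 + 20497898963975 = 3519753108115955 → 24790795388079428/3519753108115955
APPEND 24: p_13 = 24·24790795388079428 + 2464642184723939 = 597443731498630211, q_13 = 24·3519753108115955 + 349925520915198 = 84824000115698118 → 597443731498630211/84824000115698118
APPEND 4: p_14 = 4·597443731498630211 + 24790795388079428 = 2414565721382600272, q_14 = 4·84824000115698118 + 3519753108115955 = 342815753570908427 → 2414565721382600272/342815753570908427
APPEND 1: p_15 = 1·2414565721382600272 + 597443731498630211 = 3012009452881230483, q_15 = 1·342815753570908427 + 84824000115698118 = 427639753686606545 → 3012009452881230483/427639753686606545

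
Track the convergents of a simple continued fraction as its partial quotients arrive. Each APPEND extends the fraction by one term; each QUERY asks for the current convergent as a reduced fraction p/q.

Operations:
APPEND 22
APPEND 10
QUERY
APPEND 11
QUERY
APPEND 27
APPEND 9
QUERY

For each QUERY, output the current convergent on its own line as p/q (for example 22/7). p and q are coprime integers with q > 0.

APPEND 22: p_0 = 22·1 + 0 = 22, q_0 = 22·0 + 1 = 1 → 22/1
APPEND 10: p_1 = 10·22 + 1 = 221, q_1 = 10·1 + 0 = 10 → 221/10
APPEND 11: p_2 = 11·221 + 22 = 2453, q_2 = 11·10 + 1 = 111 → 2453/111
APPEND 27: p_3 = 27·2453 + 221 = 66452, q_3 = 27·111 + 10 = 3007 → 66452/3007
APPEND 9: p_4 = 9·66452 + 2453 = 600521, q_4 = 9·3007 + 111 = 27174 → 600521/27174

221/10
2453/111
600521/27174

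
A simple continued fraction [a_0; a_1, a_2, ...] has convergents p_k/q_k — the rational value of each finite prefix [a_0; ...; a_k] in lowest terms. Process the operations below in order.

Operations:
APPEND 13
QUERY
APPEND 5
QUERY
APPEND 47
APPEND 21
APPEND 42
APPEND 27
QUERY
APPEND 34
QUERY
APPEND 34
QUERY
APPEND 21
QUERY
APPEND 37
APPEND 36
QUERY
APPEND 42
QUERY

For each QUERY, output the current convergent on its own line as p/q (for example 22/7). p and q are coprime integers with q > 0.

APPEND 13: p_0 = 13·1 + 0 = 13, q_0 = 13·0 + 1 = 1 → 13/1
APPEND 5: p_1 = 5·13 + 1 = 66, q_1 = 5·1 + 0 = 5 → 66/5
APPEND 47: p_2 = 47·66 + 13 = 3115, q_2 = 47·5 + 1 = 236 → 3115/236
APPEND 21: p_3 = 21·3115 + 66 = 65481, q_3 = 21·236 + 5 = 4961 → 65481/4961
APPEND 42: p_4 = 42·65481 + 3115 = 2753317, q_4 = 42·4961 + 236 = 208598 → 2753317/208598
APPEND 27: p_5 = 27·2753317 + 65481 = 74405040, q_5 = 27·208598 + 4961 = 5637107 → 74405040/5637107
APPEND 34: p_6 = 34·74405040 + 2753317 = 2532524677, q_6 = 34·5637107 + 208598 = 191870236 → 2532524677/191870236
APPEND 34: p_7 = 34·2532524677 + 74405040 = 86180244058, q_7 = 34·191870236 + 5637107 = 6529225131 → 86180244058/6529225131
APPEND 21: p_8 = 21·86180244058 + 2532524677 = 1812317649895, q_8 = 21·6529225131 + 191870236 = 137305597987 → 1812317649895/137305597987
APPEND 37: p_9 = 37·1812317649895 + 86180244058 = 67141933290173, q_9 = 37·137305597987 + 6529225131 = 5086836350650 → 67141933290173/5086836350650
APPEND 36: p_10 = 36·67141933290173 + 1812317649895 = 2418921916096123, q_10 = 36·5086836350650 + 137305597987 = 183263414221387 → 2418921916096123/183263414221387
APPEND 42: p_11 = 42·2418921916096123 + 67141933290173 = 101661862409327339, q_11 = 42·183263414221387 + 5086836350650 = 7702150233648904 → 101661862409327339/7702150233648904

13/1
66/5
74405040/5637107
2532524677/191870236
86180244058/6529225131
1812317649895/137305597987
2418921916096123/183263414221387
101661862409327339/7702150233648904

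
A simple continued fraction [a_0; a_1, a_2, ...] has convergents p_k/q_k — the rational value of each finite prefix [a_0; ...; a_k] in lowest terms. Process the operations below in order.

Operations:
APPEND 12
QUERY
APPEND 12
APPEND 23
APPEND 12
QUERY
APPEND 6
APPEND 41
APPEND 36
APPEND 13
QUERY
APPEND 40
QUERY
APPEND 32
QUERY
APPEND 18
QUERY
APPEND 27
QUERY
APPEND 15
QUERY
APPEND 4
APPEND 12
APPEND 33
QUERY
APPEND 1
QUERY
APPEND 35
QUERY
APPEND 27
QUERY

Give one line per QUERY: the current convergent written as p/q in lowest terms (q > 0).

12/1
40309/3336
4737062563/392042490
189846115521/15711792457
6079812759235/503169401114
109626475781751/9072761012509
2965994658866512/245467716738857
44599546358779431/3691088512095364
73473364527151462915/6080705161651911273
75694334234638053178/6264514111345450393
2722775062739483324145/225338699058742675028
73590621028200687805093/6090409388697397676149

APPEND 12: p_0 = 12·1 + 0 = 12, q_0 = 12·0 + 1 = 1 → 12/1
APPEND 12: p_1 = 12·12 + 1 = 145, q_1 = 12·1 + 0 = 12 → 145/12
APPEND 23: p_2 = 23·145 + 12 = 3347, q_2 = 23·12 + 1 = 277 → 3347/277
APPEND 12: p_3 = 12·3347 + 145 = 40309, q_3 = 12·277 + 12 = 3336 → 40309/3336
APPEND 6: p_4 = 6·40309 + 3347 = 245201, q_4 = 6·3336 + 277 = 20293 → 245201/20293
APPEND 41: p_5 = 41·245201 + 40309 = 10093550, q_5 = 41·20293 + 3336 = 835349 → 10093550/835349
APPEND 36: p_6 = 36·10093550 + 245201 = 363613001, q_6 = 36·835349 + 20293 = 30092857 → 363613001/30092857
APPEND 13: p_7 = 13·363613001 + 10093550 = 4737062563, q_7 = 13·30092857 + 835349 = 392042490 → 4737062563/392042490
APPEND 40: p_8 = 40·4737062563 + 363613001 = 189846115521, q_8 = 40·392042490 + 30092857 = 15711792457 → 189846115521/15711792457
APPEND 32: p_9 = 32·189846115521 + 4737062563 = 6079812759235, q_9 = 32·15711792457 + 392042490 = 503169401114 → 6079812759235/503169401114
APPEND 18: p_10 = 18·6079812759235 + 189846115521 = 109626475781751, q_10 = 18·503169401114 + 15711792457 = 9072761012509 → 109626475781751/9072761012509
APPEND 27: p_11 = 27·109626475781751 + 6079812759235 = 2965994658866512, q_11 = 27·9072761012509 + 503169401114 = 245467716738857 → 2965994658866512/245467716738857
APPEND 15: p_12 = 15·2965994658866512 + 109626475781751 = 44599546358779431, q_12 = 15·245467716738857 + 9072761012509 = 3691088512095364 → 44599546358779431/3691088512095364
APPEND 4: p_13 = 4·44599546358779431 + 2965994658866512 = 181364180093984236, q_13 = 4·3691088512095364 + 245467716738857 = 15009821765120313 → 181364180093984236/15009821765120313
APPEND 12: p_14 = 12·181364180093984236 + 44599546358779431 = 2220969707486590263, q_14 = 12·15009821765120313 + 3691088512095364 = 183808949693539120 → 2220969707486590263/183808949693539120
APPEND 33: p_15 = 33·2220969707486590263 + 181364180093984236 = 73473364527151462915, q_15 = 33·183808949693539120 + 15009821765120313 = 6080705161651911273 → 73473364527151462915/6080705161651911273
APPEND 1: p_16 = 1·73473364527151462915 + 2220969707486590263 = 75694334234638053178, q_16 = 1·6080705161651911273 + 183808949693539120 = 6264514111345450393 → 75694334234638053178/6264514111345450393
APPEND 35: p_17 = 35·75694334234638053178 + 73473364527151462915 = 2722775062739483324145, q_17 = 35·6264514111345450393 + 6080705161651911273 = 225338699058742675028 → 2722775062739483324145/225338699058742675028
APPEND 27: p_18 = 27·2722775062739483324145 + 75694334234638053178 = 73590621028200687805093, q_18 = 27·225338699058742675028 + 6264514111345450393 = 6090409388697397676149 → 73590621028200687805093/6090409388697397676149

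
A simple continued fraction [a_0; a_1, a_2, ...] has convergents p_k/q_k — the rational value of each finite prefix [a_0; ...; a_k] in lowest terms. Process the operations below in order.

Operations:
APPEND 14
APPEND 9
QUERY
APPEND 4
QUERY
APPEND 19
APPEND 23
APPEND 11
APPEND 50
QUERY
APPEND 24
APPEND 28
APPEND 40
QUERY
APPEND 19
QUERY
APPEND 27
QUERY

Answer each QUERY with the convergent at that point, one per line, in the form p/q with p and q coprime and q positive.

APPEND 14: p_0 = 14·1 + 0 = 14, q_0 = 14·0 + 1 = 1 → 14/1
APPEND 9: p_1 = 9·14 + 1 = 127, q_1 = 9·1 + 0 = 9 → 127/9
APPEND 4: p_2 = 4·127 + 14 = 522, q_2 = 4·9 + 1 = 37 → 522/37
APPEND 19: p_3 = 19·522 + 127 = 10045, q_3 = 19·37 + 9 = 712 → 10045/712
APPEND 23: p_4 = 23·10045 + 522 = 231557, q_4 = 23·712 + 37 = 16413 → 231557/16413
APPEND 11: p_5 = 11·231557 + 10045 = 2557172, q_5 = 11·16413 + 712 = 181255 → 2557172/181255
APPEND 50: p_6 = 50·2557172 + 231557 = 128090157, q_6 = 50·181255 + 16413 = 9079163 → 128090157/9079163
APPEND 24: p_7 = 24·128090157 + 2557172 = 3076720940, q_7 = 24·9079163 + 181255 = 218081167 → 3076720940/218081167
APPEND 28: p_8 = 28·3076720940 + 128090157 = 86276276477, q_8 = 28·218081167 + 9079163 = 6115351839 → 86276276477/6115351839
APPEND 40: p_9 = 40·86276276477 + 3076720940 = 3454127780020, q_9 = 40·6115351839 + 218081167 = 244832154727 → 3454127780020/244832154727
APPEND 19: p_10 = 19·3454127780020 + 86276276477 = 65714704096857, q_10 = 19·244832154727 + 6115351839 = 4657926291652 → 65714704096857/4657926291652
APPEND 27: p_11 = 27·65714704096857 + 3454127780020 = 1777751138395159, q_11 = 27·4657926291652 + 244832154727 = 126008842029331 → 1777751138395159/126008842029331

127/9
522/37
128090157/9079163
3454127780020/244832154727
65714704096857/4657926291652
1777751138395159/126008842029331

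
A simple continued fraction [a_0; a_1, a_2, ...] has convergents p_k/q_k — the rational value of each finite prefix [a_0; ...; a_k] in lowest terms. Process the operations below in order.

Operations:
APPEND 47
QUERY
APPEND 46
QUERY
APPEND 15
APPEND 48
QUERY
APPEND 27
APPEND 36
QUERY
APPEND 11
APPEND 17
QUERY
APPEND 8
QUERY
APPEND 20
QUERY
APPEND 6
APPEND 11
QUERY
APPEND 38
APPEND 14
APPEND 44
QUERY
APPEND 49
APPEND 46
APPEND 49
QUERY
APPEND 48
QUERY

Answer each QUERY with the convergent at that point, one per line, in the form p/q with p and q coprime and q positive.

47/1
2163/46
1561779/33214
1520780679/32342098
286624176577/6095571397
2309764200610/49121231723
46481908188777/988520205857
3139695254854769/66771187341372
73924942685165152634/1572145000250883985
8175741388533440333852571/173871638995621803293270
392602364555502023359966588/8349385499712659685882891

APPEND 47: p_0 = 47·1 + 0 = 47, q_0 = 47·0 + 1 = 1 → 47/1
APPEND 46: p_1 = 46·47 + 1 = 2163, q_1 = 46·1 + 0 = 46 → 2163/46
APPEND 15: p_2 = 15·2163 + 47 = 32492, q_2 = 15·46 + 1 = 691 → 32492/691
APPEND 48: p_3 = 48·32492 + 2163 = 1561779, q_3 = 48·691 + 46 = 33214 → 1561779/33214
APPEND 27: p_4 = 27·1561779 + 32492 = 42200525, q_4 = 27·33214 + 691 = 897469 → 42200525/897469
APPEND 36: p_5 = 36·42200525 + 1561779 = 1520780679, q_5 = 36·897469 + 33214 = 32342098 → 1520780679/32342098
APPEND 11: p_6 = 11·1520780679 + 42200525 = 16770787994, q_6 = 11·32342098 + 897469 = 356660547 → 16770787994/356660547
APPEND 17: p_7 = 17·16770787994 + 1520780679 = 286624176577, q_7 = 17·356660547 + 32342098 = 6095571397 → 286624176577/6095571397
APPEND 8: p_8 = 8·286624176577 + 16770787994 = 2309764200610, q_8 = 8·6095571397 + 356660547 = 49121231723 → 2309764200610/49121231723
APPEND 20: p_9 = 20·2309764200610 + 286624176577 = 46481908188777, q_9 = 20·49121231723 + 6095571397 = 988520205857 → 46481908188777/988520205857
APPEND 6: p_10 = 6·46481908188777 + 2309764200610 = 281201213333272, q_10 = 6·988520205857 + 49121231723 = 5980242466865 → 281201213333272/5980242466865
APPEND 11: p_11 = 11·281201213333272 + 46481908188777 = 3139695254854769, q_11 = 11·5980242466865 + 988520205857 = 66771187341372 → 3139695254854769/66771187341372
APPEND 38: p_12 = 38·3139695254854769 + 281201213333272 = 119589620897814494, q_12 = 38·66771187341372 + 5980242466865 = 2543285361439001 → 119589620897814494/2543285361439001
APPEND 14: p_13 = 14·119589620897814494 + 3139695254854769 = 1677394387824257685, q_13 = 14·2543285361439001 + 66771187341372 = 35672766247487386 → 1677394387824257685/35672766247487386
APPEND 44: p_14 = 44·1677394387824257685 + 119589620897814494 = 73924942685165152634, q_14 = 44·35672766247487386 + 2543285361439001 = 1572145000250883985 → 73924942685165152634/1572145000250883985
APPEND 49: p_15 = 49·73924942685165152634 + 1677394387824257685 = 3623999585960916736751, q_15 = 49·1572145000250883985 + 35672766247487386 = 77070777778540802651 → 3623999585960916736751/77070777778540802651
APPEND 46: p_16 = 46·3623999585960916736751 + 73924942685165152634 = 166777905896887335043180, q_16 = 46·77070777778540802651 + 1572145000250883985 = 3546827922813127805931 → 166777905896887335043180/3546827922813127805931
APPEND 49: p_17 = 49·166777905896887335043180 + 3623999585960916736751 = 8175741388533440333852571, q_17 = 49·3546827922813127805931 + 77070777778540802651 = 173871638995621803293270 → 8175741388533440333852571/173871638995621803293270
APPEND 48: p_18 = 48·8175741388533440333852571 + 166777905896887335043180 = 392602364555502023359966588, q_18 = 48·173871638995621803293270 + 3546827922813127805931 = 8349385499712659685882891 → 392602364555502023359966588/8349385499712659685882891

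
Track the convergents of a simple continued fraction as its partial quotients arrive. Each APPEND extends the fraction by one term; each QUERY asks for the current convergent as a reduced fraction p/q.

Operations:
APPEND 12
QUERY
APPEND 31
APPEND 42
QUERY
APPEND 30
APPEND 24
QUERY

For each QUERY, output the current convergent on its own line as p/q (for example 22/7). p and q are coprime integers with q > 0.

12/1
15678/1303
11312790/940207

APPEND 12: p_0 = 12·1 + 0 = 12, q_0 = 12·0 + 1 = 1 → 12/1
APPEND 31: p_1 = 31·12 + 1 = 373, q_1 = 31·1 + 0 = 31 → 373/31
APPEND 42: p_2 = 42·373 + 12 = 15678, q_2 = 42·31 + 1 = 1303 → 15678/1303
APPEND 30: p_3 = 30·15678 + 373 = 470713, q_3 = 30·1303 + 31 = 39121 → 470713/39121
APPEND 24: p_4 = 24·470713 + 15678 = 11312790, q_4 = 24·39121 + 1303 = 940207 → 11312790/940207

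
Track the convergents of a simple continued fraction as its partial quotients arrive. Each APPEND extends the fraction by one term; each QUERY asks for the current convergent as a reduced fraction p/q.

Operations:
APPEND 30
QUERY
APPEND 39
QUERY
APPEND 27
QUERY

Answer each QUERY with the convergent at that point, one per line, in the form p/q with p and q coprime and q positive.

30/1
1171/39
31647/1054

APPEND 30: p_0 = 30·1 + 0 = 30, q_0 = 30·0 + 1 = 1 → 30/1
APPEND 39: p_1 = 39·30 + 1 = 1171, q_1 = 39·1 + 0 = 39 → 1171/39
APPEND 27: p_2 = 27·1171 + 30 = 31647, q_2 = 27·39 + 1 = 1054 → 31647/1054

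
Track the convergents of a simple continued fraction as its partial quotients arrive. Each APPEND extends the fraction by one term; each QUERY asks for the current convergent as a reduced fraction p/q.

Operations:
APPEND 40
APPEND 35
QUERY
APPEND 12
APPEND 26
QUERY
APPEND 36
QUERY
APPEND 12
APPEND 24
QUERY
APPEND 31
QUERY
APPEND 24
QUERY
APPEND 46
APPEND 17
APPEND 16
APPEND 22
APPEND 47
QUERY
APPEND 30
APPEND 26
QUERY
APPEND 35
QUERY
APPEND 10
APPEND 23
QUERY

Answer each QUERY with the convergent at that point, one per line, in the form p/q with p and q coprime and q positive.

APPEND 40: p_0 = 40·1 + 0 = 40, q_0 = 40·0 + 1 = 1 → 40/1
APPEND 35: p_1 = 35·40 + 1 = 1401, q_1 = 35·1 + 0 = 35 → 1401/35
APPEND 12: p_2 = 12·1401 + 40 = 16852, q_2 = 12·35 + 1 = 421 → 16852/421
APPEND 26: p_3 = 26·16852 + 1401 = 439553, q_3 = 26·421 + 35 = 10981 → 439553/10981
APPEND 36: p_4 = 36·439553 + 16852 = 15840760, q_4 = 36·10981 + 421 = 395737 → 15840760/395737
APPEND 12: p_5 = 12·15840760 + 439553 = 190528673, q_5 = 12·395737 + 10981 = 4759825 → 190528673/4759825
APPEND 24: p_6 = 24·190528673 + 15840760 = 4588528912, q_6 = 24·4759825 + 395737 = 114631537 → 4588528912/114631537
APPEND 31: p_7 = 31·4588528912 + 190528673 = 142434924945, q_7 = 31·114631537 + 4759825 = 3558337472 → 142434924945/3558337472
APPEND 24: p_8 = 24·142434924945 + 4588528912 = 3423026727592, q_8 = 24·3558337472 + 114631537 = 85514730865 → 3423026727592/85514730865
APPEND 46: p_9 = 46·3423026727592 + 142434924945 = 157601664394177, q_9 = 46·85514730865 + 3558337472 = 3937235957262 → 157601664394177/3937235957262
APPEND 17: p_10 = 17·157601664394177 + 3423026727592 = 2682651321428601, q_10 = 17·3937235957262 + 85514730865 = 67018526004319 → 2682651321428601/67018526004319
APPEND 16: p_11 = 16·2682651321428601 + 157601664394177 = 43080022807251793, q_11 = 16·67018526004319 + 3937235957262 = 1076233652026366 → 43080022807251793/1076233652026366
APPEND 22: p_12 = 22·43080022807251793 + 2682651321428601 = 950443153080968047, q_12 = 22·1076233652026366 + 67018526004319 = 23744158870584371 → 950443153080968047/23744158870584371
APPEND 47: p_13 = 47·950443153080968047 + 43080022807251793 = 44713908217612750002, q_13 = 47·23744158870584371 + 1076233652026366 = 1117051700569491803 → 44713908217612750002/1117051700569491803
APPEND 30: p_14 = 30·44713908217612750002 + 950443153080968047 = 1342367689681463468107, q_14 = 30·1117051700569491803 + 23744158870584371 = 33535295175955338461 → 1342367689681463468107/33535295175955338461
APPEND 26: p_15 = 26·1342367689681463468107 + 44713908217612750002 = 34946273839935662920784, q_15 = 26·33535295175955338461 + 1117051700569491803 = 873034726275408291789 → 34946273839935662920784/873034726275408291789
APPEND 35: p_16 = 35·34946273839935662920784 + 1342367689681463468107 = 1224461952087429665695547, q_16 = 35·873034726275408291789 + 33535295175955338461 = 30589750714815245551076 → 1224461952087429665695547/30589750714815245551076
APPEND 10: p_17 = 10·1224461952087429665695547 + 34946273839935662920784 = 12279565794714232319876254, q_17 = 10·30589750714815245551076 + 873034726275408291789 = 306770541874427863802549 → 12279565794714232319876254/306770541874427863802549
APPEND 23: p_18 = 23·12279565794714232319876254 + 1224461952087429665695547 = 283654475230514773022849389, q_18 = 23·306770541874427863802549 + 30589750714815245551076 = 7086312213826656113009703 → 283654475230514773022849389/7086312213826656113009703

1401/35
439553/10981
15840760/395737
4588528912/114631537
142434924945/3558337472
3423026727592/85514730865
44713908217612750002/1117051700569491803
34946273839935662920784/873034726275408291789
1224461952087429665695547/30589750714815245551076
283654475230514773022849389/7086312213826656113009703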